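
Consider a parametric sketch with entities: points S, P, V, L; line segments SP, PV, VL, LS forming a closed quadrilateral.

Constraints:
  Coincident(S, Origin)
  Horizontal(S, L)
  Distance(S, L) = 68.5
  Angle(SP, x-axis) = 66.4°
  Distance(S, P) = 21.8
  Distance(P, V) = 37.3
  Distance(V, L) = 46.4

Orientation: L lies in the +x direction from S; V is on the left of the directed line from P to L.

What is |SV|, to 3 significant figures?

56.1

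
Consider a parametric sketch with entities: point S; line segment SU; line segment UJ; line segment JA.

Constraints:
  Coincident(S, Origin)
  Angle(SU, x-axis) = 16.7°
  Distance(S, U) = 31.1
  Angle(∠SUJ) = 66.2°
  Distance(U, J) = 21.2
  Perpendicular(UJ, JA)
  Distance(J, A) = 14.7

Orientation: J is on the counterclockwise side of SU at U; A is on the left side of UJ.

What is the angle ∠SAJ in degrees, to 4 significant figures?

147.8°

∠SUJ = 66.2°, so UJ runs at 16.7° + (180° − 66.2°) = 130.5° from the x-axis; with |UJ| = 21.2, J = U + 21.2·(cos 130.5°, sin 130.5°) = (16.02, 25.06). UJ ⟂ JA; with |JA| = 14.7 on the left of UJ, A = J + 14.7·(-0.7604, -0.6494) = (4.842, 15.51). Then cos ∠SAJ = AS·AJ / (|AS||AJ|), giving 147.8°.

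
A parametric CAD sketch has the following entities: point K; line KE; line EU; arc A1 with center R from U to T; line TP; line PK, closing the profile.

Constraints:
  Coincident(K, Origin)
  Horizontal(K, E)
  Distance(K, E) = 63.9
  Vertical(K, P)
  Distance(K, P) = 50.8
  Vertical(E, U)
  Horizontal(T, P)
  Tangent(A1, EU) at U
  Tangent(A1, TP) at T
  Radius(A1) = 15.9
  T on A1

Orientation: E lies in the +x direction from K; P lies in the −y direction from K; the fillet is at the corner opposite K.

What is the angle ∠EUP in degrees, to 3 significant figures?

104°

The virtual corner opposite K is at (63.9, -50.8). A1 meets EU tangentially, so RU is at right angles to EU and the tangent condition forces RT to be normal to TP, with radius 15.9, so the center R sits 15.9 in from both sides at R = (48.0, -34.9). That places the tangent points at U = (63.9, -34.9) on EU and T = (48.0, -50.8) on TP. Then cos ∠EUP = UE·UP / (|UE||UP|), giving 104°.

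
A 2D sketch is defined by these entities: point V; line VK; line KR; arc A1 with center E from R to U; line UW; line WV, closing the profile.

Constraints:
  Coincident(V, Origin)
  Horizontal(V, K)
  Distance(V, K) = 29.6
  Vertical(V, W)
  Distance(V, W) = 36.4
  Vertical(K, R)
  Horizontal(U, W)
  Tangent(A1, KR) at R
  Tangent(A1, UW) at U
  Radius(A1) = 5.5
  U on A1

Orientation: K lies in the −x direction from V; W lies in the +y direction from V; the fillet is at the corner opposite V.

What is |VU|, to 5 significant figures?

43.655

The virtual corner opposite V is at (-29.600, 36.400). A1 meets KR tangentially, so ER is at right angles to KR and since A1 is tangent to UW there, EU ⟂ UW, with radius 5.5, so the center E sits 5.5 in from both sides at E = (-24.100, 30.900). That places the tangent points at R = (-29.600, 30.900) on KR and U = (-24.100, 36.400) on UW. Then |VU| = |U − V| = 43.655.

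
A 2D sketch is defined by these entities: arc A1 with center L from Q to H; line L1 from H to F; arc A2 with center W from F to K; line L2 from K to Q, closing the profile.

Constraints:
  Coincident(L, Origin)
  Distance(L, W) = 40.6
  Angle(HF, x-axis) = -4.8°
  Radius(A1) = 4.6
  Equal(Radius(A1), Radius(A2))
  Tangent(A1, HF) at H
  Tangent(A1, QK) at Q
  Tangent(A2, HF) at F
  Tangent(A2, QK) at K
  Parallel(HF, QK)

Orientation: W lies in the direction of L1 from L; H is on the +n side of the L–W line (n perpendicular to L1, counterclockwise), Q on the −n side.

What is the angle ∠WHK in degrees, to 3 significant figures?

6.30°

The slot axis is L1's direction at -4.8°, so u = (cos -4.8°, sin -4.8°) = (0.996, -0.0837) and n = (−sin -4.8°, cos -4.8°) = (0.0837, 0.996). L is at the origin and W lies 40.6 along u from L, so W = 40.6·u = (40.5, -3.40). Tangency of A1 to both parallel lines with radius 4.6 puts H and Q at L ± 4.6·n: H = (0.385, 4.58), Q = (-0.385, -4.58). Equal radii place F and K the same way about W: F = W + 4.6·n = (40.8, 1.19), K = W − 4.6·n = (40.1, -7.98). Then cos ∠WHK = HW·HK / (|HW||HK|), giving 6.30°.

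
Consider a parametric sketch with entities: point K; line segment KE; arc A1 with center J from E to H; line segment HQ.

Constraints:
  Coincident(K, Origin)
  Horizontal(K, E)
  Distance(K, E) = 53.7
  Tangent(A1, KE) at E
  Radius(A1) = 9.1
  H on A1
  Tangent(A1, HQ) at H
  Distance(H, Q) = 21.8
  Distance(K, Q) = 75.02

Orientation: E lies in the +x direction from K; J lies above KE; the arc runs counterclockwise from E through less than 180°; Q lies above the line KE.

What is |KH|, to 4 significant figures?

62.36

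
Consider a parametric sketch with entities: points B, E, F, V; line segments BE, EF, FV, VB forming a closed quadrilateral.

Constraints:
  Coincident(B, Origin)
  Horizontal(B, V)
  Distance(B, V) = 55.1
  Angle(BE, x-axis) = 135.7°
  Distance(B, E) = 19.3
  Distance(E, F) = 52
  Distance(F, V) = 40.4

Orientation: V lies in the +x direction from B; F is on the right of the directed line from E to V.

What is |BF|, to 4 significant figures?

32.71

B is at the origin; B and V share the same y with |BV| = 55.1 and V in +x, so V = (55.1, 0). BE runs at 135.7° with |BE| = 19.3, so E = (-13.81, 13.48). F is determined by |EF| = 52.0 and |FV| = 40.4 together: it lies at the intersection of circle(E, 52.0) and circle(V, 40.4). With |EV| = 70.22, the foot of the radical line on EV is 42.74 from E and the perpendicular offset is √(52.0² − 42.74²) = 29.62. Taking the right-of-EV solution: F = (22.45, -23.79).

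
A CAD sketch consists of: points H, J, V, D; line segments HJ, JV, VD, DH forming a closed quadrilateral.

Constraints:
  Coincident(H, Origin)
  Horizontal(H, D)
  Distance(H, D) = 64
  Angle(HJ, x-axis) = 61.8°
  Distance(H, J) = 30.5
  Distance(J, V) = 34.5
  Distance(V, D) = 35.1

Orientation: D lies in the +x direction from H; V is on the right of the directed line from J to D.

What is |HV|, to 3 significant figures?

29.5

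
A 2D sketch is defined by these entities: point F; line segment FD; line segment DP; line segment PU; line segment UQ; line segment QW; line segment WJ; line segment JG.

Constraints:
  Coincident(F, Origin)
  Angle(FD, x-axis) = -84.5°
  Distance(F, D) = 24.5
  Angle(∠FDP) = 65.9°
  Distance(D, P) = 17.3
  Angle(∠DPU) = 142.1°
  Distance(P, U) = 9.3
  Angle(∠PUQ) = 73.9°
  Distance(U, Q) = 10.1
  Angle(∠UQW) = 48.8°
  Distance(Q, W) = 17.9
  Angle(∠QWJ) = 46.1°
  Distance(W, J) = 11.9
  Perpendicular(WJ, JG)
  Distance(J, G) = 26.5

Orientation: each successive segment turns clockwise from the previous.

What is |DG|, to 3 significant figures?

21.0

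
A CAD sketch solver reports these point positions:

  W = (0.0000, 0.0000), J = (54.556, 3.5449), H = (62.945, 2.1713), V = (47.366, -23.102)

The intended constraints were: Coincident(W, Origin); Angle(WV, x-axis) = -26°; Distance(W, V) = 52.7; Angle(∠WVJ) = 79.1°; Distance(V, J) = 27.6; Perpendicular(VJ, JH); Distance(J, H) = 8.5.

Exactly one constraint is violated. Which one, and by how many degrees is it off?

Perpendicular(VJ, JH) — off by 5.80°.

W = (0.00, 0.00) ✓; WV at -26.00° ✓; |WV| = 52.70 ✓; ∠WVJ = 79.10° ✓; |VJ| = 27.60 ✓; ∠(VJ, JH) = 84.20° ✗; |JH| = 8.501 ✓.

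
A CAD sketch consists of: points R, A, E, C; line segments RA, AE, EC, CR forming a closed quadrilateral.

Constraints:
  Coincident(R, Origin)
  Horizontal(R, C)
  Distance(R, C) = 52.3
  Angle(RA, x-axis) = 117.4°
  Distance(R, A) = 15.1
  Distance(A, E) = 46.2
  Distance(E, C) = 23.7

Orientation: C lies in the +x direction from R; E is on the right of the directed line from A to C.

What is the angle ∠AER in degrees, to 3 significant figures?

12.7°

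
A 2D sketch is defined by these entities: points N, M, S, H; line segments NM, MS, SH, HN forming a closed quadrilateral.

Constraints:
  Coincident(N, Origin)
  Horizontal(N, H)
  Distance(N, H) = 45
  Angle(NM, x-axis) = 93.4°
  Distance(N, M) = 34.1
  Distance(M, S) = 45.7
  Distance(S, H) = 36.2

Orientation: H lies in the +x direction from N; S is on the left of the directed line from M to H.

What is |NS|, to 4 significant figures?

56.67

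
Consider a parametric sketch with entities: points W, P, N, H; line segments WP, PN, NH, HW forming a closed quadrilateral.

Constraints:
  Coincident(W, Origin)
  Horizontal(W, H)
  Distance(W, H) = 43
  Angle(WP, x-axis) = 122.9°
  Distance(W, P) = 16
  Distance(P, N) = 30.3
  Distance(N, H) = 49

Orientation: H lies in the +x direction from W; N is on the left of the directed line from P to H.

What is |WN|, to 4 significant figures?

38.28

W is at the origin; W and H share the same y with |WH| = 43.0 and H in +x, so H = (43.0, 0). WP runs at 122.9° with |WP| = 16.0, so P = (-8.691, 13.43). N is determined by |PN| = 30.3 and |NH| = 49.0 together: it lies at the intersection of circle(P, 30.3) and circle(H, 49.0). With |PH| = 53.41, the foot of the radical line on PH is 12.82 from P and the perpendicular offset is √(30.3² − 12.82²) = 27.45. Taking the left-of-PH solution: N = (10.62, 36.78).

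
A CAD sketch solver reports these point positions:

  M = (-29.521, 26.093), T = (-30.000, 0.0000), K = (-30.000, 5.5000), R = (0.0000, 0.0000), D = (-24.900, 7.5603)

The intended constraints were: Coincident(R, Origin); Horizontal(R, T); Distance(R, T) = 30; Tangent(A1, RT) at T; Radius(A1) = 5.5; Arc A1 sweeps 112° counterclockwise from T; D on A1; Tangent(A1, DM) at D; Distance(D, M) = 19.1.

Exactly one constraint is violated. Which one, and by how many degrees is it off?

Tangent(A1, DM) at D — off by 8.00°.

R = (0.00, 0.00) ✓; R.y = 0.00, T.y = 0.00 ✓; |RT| = 30.00 ✓; ∠(KT, TR) = 90.00° ✓; |KT| = 5.500 ✓; bearing(K→D) − bearing(K→T) = 112.0° ✓; |KD| = 5.500 ✓; ∠(KD, DM) = 98.00° ✗; |DM| = 19.10 ✓.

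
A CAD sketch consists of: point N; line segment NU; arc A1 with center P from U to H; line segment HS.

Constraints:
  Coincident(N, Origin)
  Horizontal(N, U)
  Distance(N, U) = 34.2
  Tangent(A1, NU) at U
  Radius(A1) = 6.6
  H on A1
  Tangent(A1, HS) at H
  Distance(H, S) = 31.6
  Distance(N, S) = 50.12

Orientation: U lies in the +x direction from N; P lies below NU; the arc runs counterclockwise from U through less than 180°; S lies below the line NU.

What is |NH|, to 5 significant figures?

28.642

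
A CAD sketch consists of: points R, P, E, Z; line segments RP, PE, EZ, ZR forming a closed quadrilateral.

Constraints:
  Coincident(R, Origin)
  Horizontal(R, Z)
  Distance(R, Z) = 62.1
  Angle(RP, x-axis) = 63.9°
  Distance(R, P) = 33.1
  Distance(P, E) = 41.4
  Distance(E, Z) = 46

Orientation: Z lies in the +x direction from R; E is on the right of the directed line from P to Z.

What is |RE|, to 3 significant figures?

21.0

Checks: |PE| = 41.40 ✓; |EZ| = 46.00 ✓.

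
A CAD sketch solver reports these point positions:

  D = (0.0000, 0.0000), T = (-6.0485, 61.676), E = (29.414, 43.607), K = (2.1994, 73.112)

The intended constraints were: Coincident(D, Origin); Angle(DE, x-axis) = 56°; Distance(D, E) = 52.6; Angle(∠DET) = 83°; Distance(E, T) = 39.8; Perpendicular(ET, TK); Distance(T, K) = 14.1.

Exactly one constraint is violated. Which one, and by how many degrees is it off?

Perpendicular(ET, TK) — off by 8.80°.

D = (0.00, 0.00) ✓; DE at 56.00° ✓; |DE| = 52.60 ✓; ∠DET = 83.00° ✓; |ET| = 39.80 ✓; ∠(ET, TK) = 98.80° ✗; |TK| = 14.10 ✓.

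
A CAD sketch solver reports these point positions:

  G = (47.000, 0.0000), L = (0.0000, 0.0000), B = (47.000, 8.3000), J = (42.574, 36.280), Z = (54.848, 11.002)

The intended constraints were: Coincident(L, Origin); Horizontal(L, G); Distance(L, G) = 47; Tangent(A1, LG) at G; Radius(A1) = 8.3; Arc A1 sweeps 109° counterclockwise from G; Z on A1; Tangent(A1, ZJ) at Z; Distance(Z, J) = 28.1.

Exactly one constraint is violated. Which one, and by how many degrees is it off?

Tangent(A1, ZJ) at Z — off by 6.90°.

L = (0.00, 0.00) ✓; L.y = 0.00, G.y = 0.00 ✓; |LG| = 47.00 ✓; ∠(BG, GL) = 90.00° ✓; |BG| = 8.300 ✓; bearing(B→Z) − bearing(B→G) = 109.0° ✓; |BZ| = 8.300 ✓; ∠(BZ, ZJ) = 83.10° ✗; |ZJ| = 28.10 ✓.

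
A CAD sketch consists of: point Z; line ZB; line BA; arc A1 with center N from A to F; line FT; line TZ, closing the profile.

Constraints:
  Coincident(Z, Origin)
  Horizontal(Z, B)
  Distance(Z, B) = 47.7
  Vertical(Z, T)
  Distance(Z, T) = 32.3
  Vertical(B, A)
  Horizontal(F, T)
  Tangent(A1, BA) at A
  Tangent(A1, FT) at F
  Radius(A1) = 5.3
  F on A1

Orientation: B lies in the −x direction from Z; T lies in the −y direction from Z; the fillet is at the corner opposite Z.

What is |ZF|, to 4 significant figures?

53.30

Z is at the origin; Z and B share the same y with |ZB| = 47.7 and B on the −x side, so B = (-47.70, 0.000). ZT is vertical with |ZT| = 32.3 and T on the −y side, so T = (0.000, -32.30). The virtual corner opposite Z is at (-47.70, -32.30). Since A1 is tangent to BA there, NA ⟂ BA and since A1 is tangent to FT there, NF ⟂ FT, with radius 5.3, so the center N sits 5.3 in from both sides at N = (-42.40, -27.00). That places the tangent points at A = (-47.70, -27.00) on BA and F = (-42.40, -32.30) on FT. Then |ZF| = |F − Z| = 53.30.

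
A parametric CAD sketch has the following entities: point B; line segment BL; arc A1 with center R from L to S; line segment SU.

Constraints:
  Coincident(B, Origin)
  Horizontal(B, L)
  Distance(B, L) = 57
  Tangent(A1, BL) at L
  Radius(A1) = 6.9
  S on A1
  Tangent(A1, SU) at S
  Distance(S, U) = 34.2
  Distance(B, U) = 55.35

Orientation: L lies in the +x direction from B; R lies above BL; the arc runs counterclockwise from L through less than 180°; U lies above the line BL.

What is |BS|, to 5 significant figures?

63.337

Checks: |RS| = 6.900 ✓; ∠(RS, SU) = 90.00° ✓; |SU| = 34.20 ✓; |BU| = 55.35 ✓.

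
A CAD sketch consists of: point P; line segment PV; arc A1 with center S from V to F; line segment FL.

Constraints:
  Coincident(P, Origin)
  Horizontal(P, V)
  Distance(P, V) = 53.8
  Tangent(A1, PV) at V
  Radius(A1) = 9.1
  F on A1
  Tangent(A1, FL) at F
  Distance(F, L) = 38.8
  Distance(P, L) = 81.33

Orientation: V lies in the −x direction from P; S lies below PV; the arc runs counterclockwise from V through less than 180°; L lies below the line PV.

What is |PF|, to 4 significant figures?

63.40

P is at the origin; PV is horizontal with |PV| = 53.8 and V on the −x side, so V = (-53.80, 0.000). Since A1 is tangent to PV there, SV ⟂ PV, so S = V + (0, -9.1) = (-53.80, -9.100). Since SF ⟂ FL (tangency), |SL| = √(9.1² + 38.8²) = 39.85 regardless of where F sits on A1. So L lies on both circle(P, 81.33) and circle(S, 39.85); the below-PV intersection is L = (-66.45, -46.89). F is the foot of the tangent from L: F = (-62.86, -8.258).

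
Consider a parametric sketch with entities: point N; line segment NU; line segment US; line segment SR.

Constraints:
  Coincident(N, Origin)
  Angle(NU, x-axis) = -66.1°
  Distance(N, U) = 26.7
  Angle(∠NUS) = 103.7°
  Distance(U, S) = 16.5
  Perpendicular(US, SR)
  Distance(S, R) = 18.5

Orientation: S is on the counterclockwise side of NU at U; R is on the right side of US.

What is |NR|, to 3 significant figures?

50.0

N is at the origin; NU runs at -66.1° with length 26.7, so U = 26.7·(cos -66.1°, sin -66.1°) = (10.8, -24.4). ∠NUS = 103.7°, so US runs at -66.1° + (180° − 103.7°) = 10.2° from the x-axis; with |US| = 16.5, S = U + 16.5·(cos 10.2°, sin 10.2°) = (27.1, -21.5). The perpendicularity gives SR at right angles to US; with |SR| = 18.5 on the right of US, R = S + 18.5·(0.177, -0.984) = (30.3, -39.7). Then |NR| = |R − N| = 50.0.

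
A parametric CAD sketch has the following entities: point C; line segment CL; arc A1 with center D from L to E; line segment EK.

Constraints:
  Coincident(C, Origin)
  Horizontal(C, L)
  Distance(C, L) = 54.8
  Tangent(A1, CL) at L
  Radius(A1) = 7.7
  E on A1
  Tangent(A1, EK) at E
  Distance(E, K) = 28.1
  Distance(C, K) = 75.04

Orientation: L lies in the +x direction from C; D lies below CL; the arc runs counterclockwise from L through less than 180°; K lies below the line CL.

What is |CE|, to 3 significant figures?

50.5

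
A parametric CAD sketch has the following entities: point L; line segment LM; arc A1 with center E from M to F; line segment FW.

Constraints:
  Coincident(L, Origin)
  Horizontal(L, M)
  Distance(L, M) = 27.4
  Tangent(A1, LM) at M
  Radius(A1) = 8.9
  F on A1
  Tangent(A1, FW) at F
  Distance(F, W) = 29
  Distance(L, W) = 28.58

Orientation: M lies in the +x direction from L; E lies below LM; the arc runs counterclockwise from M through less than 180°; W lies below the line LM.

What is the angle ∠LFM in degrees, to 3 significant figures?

140°

L is at the origin; L and M share the same y with |LM| = 27.4 and M on the +x side, so M = (27.4, 0.00). Since A1 is tangent to LM there, EM ⟂ LM, so E = M + (0, -8.9) = (27.4, -8.90). Since EF ⟂ FW (tangency), |EW| = √(8.9² + 29.0²) = 30.3 regardless of where F sits on A1. So W lies on both circle(L, 28.58) and circle(E, 30.3); the below-LM intersection is W = (4.07, -28.3). F is the foot of the tangent from W: F = (20.0, -4.03).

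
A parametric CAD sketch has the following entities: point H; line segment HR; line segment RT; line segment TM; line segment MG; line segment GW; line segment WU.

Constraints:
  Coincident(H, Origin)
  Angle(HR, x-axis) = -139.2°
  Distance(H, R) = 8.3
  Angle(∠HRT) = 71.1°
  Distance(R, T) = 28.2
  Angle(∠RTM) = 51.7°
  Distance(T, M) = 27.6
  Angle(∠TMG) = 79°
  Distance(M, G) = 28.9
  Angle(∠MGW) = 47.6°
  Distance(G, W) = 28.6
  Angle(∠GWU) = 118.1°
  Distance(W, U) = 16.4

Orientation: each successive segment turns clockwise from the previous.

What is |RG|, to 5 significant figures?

7.7556

H is at the origin; HR runs at -139.2° with length 8.3, so R = (-6.2831, -5.4234). ∠HRT = 71.1° gives RT at 111.90° from the x-axis; with |RT| = 28.2, T = (-16.801, 20.742). ∠RTM = 51.7° gives TM at -16.400° from the x-axis; with |TM| = 27.6, M = (9.6758, 12.949). ∠TMG = 79.0° gives MG at -117.40° from the x-axis; with |MG| = 28.9, G = (-3.6240, -12.709). Then |RG| = |G − R| = 7.7556.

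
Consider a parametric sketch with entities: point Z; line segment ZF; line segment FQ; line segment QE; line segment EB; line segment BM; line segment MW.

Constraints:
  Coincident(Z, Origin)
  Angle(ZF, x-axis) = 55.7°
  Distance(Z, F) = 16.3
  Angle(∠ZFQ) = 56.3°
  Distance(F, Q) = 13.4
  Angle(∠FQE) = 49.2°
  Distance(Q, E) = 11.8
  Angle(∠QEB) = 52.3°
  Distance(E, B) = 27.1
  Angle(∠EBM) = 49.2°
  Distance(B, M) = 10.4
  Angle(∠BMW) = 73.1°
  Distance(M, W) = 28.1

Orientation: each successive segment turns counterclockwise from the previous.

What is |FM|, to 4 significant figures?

15.64

Z is at the origin; ZF runs at 55.7° with length 16.3, so F = (9.185, 13.47). ∠ZFQ = 56.3° gives FQ at 179.4° from the x-axis; with |FQ| = 13.4, Q = (-4.214, 13.61). ∠FQE = 49.2° gives QE at -49.80° from the x-axis; with |QE| = 11.8, E = (3.403, 4.593). ∠QEB = 52.3° gives EB at 77.90° from the x-axis; with |EB| = 27.1, B = (9.083, 31.09). ∠EBM = 49.2° gives BM at -151.3° from the x-axis; with |BM| = 10.4, M = (-0.03905, 26.10). Then |FM| = |M − F| = 15.64.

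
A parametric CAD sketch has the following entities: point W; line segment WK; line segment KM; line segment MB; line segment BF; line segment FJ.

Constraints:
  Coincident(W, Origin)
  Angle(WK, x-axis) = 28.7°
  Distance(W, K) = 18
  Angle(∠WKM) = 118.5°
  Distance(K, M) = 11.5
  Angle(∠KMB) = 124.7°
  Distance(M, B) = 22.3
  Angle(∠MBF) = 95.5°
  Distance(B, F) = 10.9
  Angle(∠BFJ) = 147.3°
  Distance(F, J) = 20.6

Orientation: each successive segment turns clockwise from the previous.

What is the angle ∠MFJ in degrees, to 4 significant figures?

87.73°

W is at the origin; WK runs at 28.7° with length 18.0, so K = (15.79, 8.644). ∠WKM = 118.5° gives KM at -32.80° from the x-axis; with |KM| = 11.5, M = (25.46, 2.414). ∠KMB = 124.7° gives MB at -88.10° from the x-axis; with |MB| = 22.3, B = (26.19, -19.87). ∠MBF = 95.5° gives BF at -172.6° from the x-axis; with |BF| = 10.9, F = (15.39, -21.28). ∠BFJ = 147.3° gives FJ at 154.7° from the x-axis; with |FJ| = 20.6, J = (-3.239, -12.47). Then cos ∠MFJ = FM·FJ / (|FM||FJ|), giving 87.73°.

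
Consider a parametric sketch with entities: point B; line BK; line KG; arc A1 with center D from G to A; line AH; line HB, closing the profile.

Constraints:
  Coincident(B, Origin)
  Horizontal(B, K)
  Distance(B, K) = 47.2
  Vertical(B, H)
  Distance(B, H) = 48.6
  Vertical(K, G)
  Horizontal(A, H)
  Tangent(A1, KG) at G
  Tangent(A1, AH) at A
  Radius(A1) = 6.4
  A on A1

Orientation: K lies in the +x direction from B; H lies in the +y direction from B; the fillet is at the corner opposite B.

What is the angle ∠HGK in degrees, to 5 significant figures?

97.722°

B is at the origin; BK is horizontal with |BK| = 47.2 and K on the +x side, so K = (47.200, 0.0000). BH is vertical with |BH| = 48.6 and H on the +y side, so H = (0.0000, 48.600). The virtual corner opposite B is at (47.200, 48.600). A1 meets KG tangentially, so DG is at right angles to KG and the tangent condition forces DA to be normal to AH, with radius 6.4, so the center D sits 6.4 in from both sides at D = (40.800, 42.200). That places the tangent points at G = (47.200, 42.200) on KG and A = (40.800, 48.600) on AH. Then cos ∠HGK = GH·GK / (|GH||GK|), giving 97.722°.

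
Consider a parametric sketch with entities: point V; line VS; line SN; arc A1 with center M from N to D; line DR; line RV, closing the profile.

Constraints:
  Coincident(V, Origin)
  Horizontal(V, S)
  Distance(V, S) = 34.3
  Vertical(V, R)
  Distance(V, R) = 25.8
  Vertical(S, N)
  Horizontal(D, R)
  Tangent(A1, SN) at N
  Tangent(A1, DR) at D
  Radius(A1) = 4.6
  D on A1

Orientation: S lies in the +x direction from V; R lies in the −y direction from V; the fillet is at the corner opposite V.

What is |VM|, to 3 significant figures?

36.5

V is at the origin; V and S share the same y with |VS| = 34.3 and S on the +x side, so S = (34.3, 0.00). VR is vertical with |VR| = 25.8 and R on the −y side, so R = (0.00, -25.8). The virtual corner opposite V is at (34.3, -25.8). A1 meets SN tangentially, so MN is at right angles to SN and since A1 is tangent to DR there, MD ⟂ DR, with radius 4.6, so the center M sits 4.6 in from both sides at M = (29.7, -21.2). Then |VM| = |M − V| = 36.5.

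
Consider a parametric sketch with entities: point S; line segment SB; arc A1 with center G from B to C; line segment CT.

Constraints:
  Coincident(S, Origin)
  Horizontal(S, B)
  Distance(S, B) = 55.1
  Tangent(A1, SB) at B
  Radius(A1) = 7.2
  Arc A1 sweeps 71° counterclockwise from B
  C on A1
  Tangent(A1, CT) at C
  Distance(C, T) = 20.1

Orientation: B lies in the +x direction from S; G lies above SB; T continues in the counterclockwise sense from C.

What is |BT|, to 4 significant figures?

27.34

S is at the origin; S and B share the same y with |SB| = 55.1 and B on the +x side, so B = (55.10, 0.000). Since A1 is tangent to SB there, GB ⟂ SB, so G = B + (0, 7.2) = (55.10, 7.200). On A1, B sits at bearing -90° from G; a 71° counterclockwise sweep puts C at bearing -19°, so C = G + 7.2·(cos -19°, sin -19°) = (61.91, 4.856). Tangency of A1 to CT means the radius GC is perpendicular to CT, so CT runs along (−sin -19°, cos -19°); with |CT| = 20.1, T = (68.45, 23.86). Then |BT| = |T − B| = 27.34.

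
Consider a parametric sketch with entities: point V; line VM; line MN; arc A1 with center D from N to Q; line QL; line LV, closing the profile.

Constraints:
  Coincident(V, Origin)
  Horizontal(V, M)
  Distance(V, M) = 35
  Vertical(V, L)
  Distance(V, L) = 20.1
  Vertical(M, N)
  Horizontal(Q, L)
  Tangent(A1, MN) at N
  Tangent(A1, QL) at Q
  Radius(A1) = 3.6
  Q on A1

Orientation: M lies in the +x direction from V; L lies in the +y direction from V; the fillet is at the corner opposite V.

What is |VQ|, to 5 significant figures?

37.282

The virtual corner opposite V is at (35.000, 20.100). The tangent condition forces DN to be normal to MN and A1 meets QL tangentially, so DQ is at right angles to QL, with radius 3.6, so the center D sits 3.6 in from both sides at D = (31.400, 16.500). That places the tangent points at N = (35.000, 16.500) on MN and Q = (31.400, 20.100) on QL. Then |VQ| = |Q − V| = 37.282.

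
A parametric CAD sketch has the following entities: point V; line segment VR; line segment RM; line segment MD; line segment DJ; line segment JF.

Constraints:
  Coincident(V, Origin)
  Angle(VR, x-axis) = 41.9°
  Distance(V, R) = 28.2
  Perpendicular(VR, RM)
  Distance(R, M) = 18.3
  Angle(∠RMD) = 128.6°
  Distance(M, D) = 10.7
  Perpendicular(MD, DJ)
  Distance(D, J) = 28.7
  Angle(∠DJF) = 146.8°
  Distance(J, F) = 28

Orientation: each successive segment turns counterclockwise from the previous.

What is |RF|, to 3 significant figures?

38.4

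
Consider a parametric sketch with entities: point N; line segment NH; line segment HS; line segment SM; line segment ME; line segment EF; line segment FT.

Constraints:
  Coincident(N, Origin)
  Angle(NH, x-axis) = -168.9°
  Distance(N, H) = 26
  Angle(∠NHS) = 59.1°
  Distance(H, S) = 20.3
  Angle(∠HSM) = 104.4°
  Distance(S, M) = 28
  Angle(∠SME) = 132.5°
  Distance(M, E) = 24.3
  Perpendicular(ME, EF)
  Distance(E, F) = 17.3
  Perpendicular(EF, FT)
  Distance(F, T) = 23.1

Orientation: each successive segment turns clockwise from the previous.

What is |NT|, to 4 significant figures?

3.836

N is at the origin; NH runs at -168.9° with length 26.0, so H = (-25.51, -5.006). ∠NHS = 59.1° gives HS at 70.20° from the x-axis; with |HS| = 20.3, S = (-18.64, 14.09). ∠HSM = 104.4° gives SM at -5.400° from the x-axis; with |SM| = 28.0, M = (9.239, 11.46). ∠SME = 132.5° gives ME at -52.90° from the x-axis; with |ME| = 24.3, E = (23.90, -7.922). The perpendicularity gives EF at right angles to ME, so EF runs at -142.9°; with |EF| = 17.3, F = (10.10, -18.36). EF ⟂ FT, so FT runs at 127.1°; with |FT| = 23.1, T = (-3.836, 0.06668). Then |NT| = |T − N| = 3.836.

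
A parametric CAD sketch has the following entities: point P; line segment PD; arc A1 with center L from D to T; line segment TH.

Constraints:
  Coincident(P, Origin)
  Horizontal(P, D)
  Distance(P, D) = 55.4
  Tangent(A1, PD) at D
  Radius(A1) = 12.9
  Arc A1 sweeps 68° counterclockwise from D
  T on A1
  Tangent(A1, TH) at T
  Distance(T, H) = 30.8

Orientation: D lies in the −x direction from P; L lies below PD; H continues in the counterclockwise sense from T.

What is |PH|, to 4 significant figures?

86.98

P is at the origin; PD is horizontal with |PD| = 55.4 and D on the −x side, so D = (-55.40, 0.000). Since A1 is tangent to PD there, LD ⟂ PD, so L = D + (0, -12.9) = (-55.40, -12.90). On A1, D sits at bearing 90° from L; a 68° counterclockwise sweep puts T at bearing 158°, so T = L + 12.9·(cos 158°, sin 158°) = (-67.36, -8.068). A1 meets TH tangentially, so LT is at right angles to TH, so TH runs along (−sin 158°, cos 158°); with |TH| = 30.8, H = (-78.90, -36.62). Then |PH| = |H − P| = 86.98.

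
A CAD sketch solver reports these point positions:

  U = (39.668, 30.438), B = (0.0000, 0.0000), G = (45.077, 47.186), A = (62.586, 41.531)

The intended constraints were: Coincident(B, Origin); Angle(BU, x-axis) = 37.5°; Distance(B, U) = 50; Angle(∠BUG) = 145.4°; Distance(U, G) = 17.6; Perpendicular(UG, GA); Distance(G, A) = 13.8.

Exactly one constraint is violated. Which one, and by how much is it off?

Distance(G, A) = 13.8 — off by 4.60.

B = (0.00, 0.00) ✓; BU at 37.50° ✓; |BU| = 50.00 ✓; ∠BUG = 145.4° ✓; |UG| = 17.60 ✓; ∠(UG, GA) = 90.00° ✓; |GA| = 18.40 ✗.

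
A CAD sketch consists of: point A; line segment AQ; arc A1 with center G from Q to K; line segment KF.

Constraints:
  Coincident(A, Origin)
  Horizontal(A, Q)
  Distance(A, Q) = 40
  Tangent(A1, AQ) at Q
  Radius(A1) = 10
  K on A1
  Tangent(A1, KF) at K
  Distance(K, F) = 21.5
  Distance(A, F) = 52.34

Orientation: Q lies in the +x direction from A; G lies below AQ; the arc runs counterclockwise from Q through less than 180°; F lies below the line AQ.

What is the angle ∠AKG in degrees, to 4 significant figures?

130.3°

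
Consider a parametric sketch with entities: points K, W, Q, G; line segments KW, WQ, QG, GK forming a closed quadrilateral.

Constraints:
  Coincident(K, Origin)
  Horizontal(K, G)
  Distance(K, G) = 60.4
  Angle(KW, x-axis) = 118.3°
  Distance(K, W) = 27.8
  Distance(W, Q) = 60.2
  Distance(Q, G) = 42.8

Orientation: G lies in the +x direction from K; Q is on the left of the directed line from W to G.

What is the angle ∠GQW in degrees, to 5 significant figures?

96.208°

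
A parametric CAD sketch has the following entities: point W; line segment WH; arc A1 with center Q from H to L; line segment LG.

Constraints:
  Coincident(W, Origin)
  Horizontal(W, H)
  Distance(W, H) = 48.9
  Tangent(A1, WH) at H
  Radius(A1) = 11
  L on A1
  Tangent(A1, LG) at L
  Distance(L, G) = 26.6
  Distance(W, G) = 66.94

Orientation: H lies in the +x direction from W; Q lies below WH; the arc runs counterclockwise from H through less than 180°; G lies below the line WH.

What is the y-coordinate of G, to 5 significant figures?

-39.294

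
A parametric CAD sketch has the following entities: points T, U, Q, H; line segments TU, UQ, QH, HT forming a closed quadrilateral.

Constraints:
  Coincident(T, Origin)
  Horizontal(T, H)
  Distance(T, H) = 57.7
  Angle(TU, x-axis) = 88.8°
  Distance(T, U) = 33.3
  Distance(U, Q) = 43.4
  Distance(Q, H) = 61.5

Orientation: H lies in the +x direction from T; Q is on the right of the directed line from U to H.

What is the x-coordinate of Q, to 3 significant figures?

-2.99

Checks: |UQ| = 43.40 ✓; |QH| = 61.50 ✓.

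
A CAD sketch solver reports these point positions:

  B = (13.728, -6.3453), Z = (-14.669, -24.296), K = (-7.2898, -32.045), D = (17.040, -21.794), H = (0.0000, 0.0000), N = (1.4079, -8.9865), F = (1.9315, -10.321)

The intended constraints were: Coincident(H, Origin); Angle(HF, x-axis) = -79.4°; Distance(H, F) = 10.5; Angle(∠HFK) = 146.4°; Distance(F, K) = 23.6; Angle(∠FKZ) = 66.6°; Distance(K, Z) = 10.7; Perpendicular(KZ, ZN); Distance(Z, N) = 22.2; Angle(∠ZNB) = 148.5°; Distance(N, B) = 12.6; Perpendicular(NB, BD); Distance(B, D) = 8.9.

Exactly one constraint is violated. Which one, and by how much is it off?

Distance(B, D) = 8.9 — off by 6.90.

H = (0.00, 0.00) ✓; HF at -79.40° ✓; |HF| = 10.50 ✓; ∠HFK = 146.4° ✓; |FK| = 23.60 ✓; ∠FKZ = 66.60° ✓; |KZ| = 10.70 ✓; ∠(KZ, ZN) = 90.00° ✓; |ZN| = 22.20 ✓; ∠ZNB = 148.5° ✓; |NB| = 12.60 ✓; ∠(NB, BD) = 90.00° ✓; |BD| = 15.80 ✗.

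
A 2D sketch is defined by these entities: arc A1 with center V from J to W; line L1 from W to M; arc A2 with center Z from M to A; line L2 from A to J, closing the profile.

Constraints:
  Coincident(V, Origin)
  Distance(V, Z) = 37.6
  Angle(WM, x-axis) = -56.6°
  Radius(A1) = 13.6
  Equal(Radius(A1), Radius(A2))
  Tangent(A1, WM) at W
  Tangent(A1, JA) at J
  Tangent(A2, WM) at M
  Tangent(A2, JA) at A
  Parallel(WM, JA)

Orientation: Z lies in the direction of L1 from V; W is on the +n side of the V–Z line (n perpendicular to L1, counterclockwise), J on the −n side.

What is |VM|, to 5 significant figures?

39.984

The slot axis is L1's direction at -56.6°, so u = (cos -56.6°, sin -56.6°) = (0.55048, -0.83485) and n = (−sin -56.6°, cos -56.6°) = (0.83485, 0.55048). V is at the origin and Z lies 37.6 along u from V, so Z = 37.6·u = (20.698, -31.390). Tangency of A1 to both parallel lines with radius 13.6 puts W and J at V ± 13.6·n: W = (11.354, 7.4865), J = (-11.354, -7.4865). Equal radii place M and A the same way about Z: M = Z + 13.6·n = (32.052, -23.904), A = Z − 13.6·n = (9.3441, -38.877). Then |VM| = |M − V| = 39.984.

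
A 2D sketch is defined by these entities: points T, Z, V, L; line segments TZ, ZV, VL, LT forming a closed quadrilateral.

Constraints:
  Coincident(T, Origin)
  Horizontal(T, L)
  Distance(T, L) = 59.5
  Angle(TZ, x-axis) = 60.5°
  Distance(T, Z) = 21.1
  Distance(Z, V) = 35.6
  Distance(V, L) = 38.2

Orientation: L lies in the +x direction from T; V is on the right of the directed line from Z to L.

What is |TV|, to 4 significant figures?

28.15

T is at the origin; T and L share the same y with |TL| = 59.5 and L in +x, so L = (59.5, 0). TZ runs at 60.5° with |TZ| = 21.1, so Z = (10.39, 18.36). V is determined by |ZV| = 35.6 and |VL| = 38.2 together: it lies at the intersection of circle(Z, 35.6) and circle(L, 38.2). With |ZL| = 52.43, the foot of the radical line on ZL is 24.39 from Z and the perpendicular offset is √(35.6² − 24.39²) = 25.94. Taking the right-of-ZL solution: V = (24.15, -14.47).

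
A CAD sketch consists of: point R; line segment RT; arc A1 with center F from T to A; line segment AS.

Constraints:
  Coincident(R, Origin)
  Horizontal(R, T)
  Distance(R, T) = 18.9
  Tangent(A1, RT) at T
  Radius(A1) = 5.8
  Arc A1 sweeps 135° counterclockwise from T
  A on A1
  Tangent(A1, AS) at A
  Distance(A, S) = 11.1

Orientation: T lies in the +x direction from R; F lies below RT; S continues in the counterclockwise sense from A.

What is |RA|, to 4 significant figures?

17.81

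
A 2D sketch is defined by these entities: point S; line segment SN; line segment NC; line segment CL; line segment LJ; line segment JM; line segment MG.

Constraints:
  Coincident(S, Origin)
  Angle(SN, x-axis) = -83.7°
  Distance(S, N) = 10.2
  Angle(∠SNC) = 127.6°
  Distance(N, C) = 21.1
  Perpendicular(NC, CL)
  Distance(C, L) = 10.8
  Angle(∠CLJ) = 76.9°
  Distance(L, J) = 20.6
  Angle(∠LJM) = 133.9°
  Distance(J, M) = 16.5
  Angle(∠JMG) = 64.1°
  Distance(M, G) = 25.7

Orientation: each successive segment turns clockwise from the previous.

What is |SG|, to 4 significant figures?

30.52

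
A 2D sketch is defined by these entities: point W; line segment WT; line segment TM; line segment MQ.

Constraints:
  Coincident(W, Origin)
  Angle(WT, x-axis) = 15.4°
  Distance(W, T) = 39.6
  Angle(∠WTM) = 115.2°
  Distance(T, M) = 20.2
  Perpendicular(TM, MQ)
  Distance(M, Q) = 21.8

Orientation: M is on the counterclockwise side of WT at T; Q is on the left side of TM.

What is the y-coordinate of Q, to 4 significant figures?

34.13

∠WTM = 115.2°, so TM runs at 15.4° + (180° − 115.2°) = 80.20° from the x-axis; with |TM| = 20.2, M = T + 20.2·(cos 80.20°, sin 80.20°) = (41.62, 30.42). TM is perpendicular to MQ; with |MQ| = 21.8 on the left of TM, Q = M + 21.8·(-0.9854, 0.1702) = (20.13, 34.13). So Q.y = 34.13.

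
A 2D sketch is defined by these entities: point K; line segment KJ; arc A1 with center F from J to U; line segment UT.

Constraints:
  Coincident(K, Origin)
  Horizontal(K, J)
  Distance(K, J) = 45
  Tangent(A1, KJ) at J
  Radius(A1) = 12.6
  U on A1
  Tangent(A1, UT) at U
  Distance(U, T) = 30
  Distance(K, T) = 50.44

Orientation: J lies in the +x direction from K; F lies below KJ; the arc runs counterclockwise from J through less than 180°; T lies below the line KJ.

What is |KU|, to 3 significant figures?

34.4

K is at the origin; KJ is horizontal with |KJ| = 45.0 and J on the +x side, so J = (45.0, 0.00). Tangency of A1 to KJ means the radius FJ is perpendicular to KJ, so F = J + (0, -12.6) = (45.0, -12.6). Since FU ⟂ UT (tangency), |FT| = √(12.6² + 30.0²) = 32.5 regardless of where U sits on A1. So T lies on both circle(K, 50.44) and circle(F, 32.5); the below-KJ intersection is T = (29.3, -41.1). U is the foot of the tangent from T: U = (32.5, -11.3).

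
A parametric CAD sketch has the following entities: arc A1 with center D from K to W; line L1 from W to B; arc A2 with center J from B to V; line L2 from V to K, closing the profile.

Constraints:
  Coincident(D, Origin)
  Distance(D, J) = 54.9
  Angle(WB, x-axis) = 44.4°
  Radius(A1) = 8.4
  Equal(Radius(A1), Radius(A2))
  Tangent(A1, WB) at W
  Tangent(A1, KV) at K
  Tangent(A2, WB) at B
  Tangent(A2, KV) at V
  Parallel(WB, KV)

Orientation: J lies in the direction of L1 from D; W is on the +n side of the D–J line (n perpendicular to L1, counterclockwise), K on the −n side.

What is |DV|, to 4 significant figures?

55.54

The slot axis is L1's direction at 44.4°, so u = (cos 44.4°, sin 44.4°) = (0.7145, 0.6997) and n = (−sin 44.4°, cos 44.4°) = (-0.6997, 0.7145). D is at the origin and J lies 54.9 along u from D, so J = 54.9·u = (39.22, 38.41). Tangency of A1 to both parallel lines with radius 8.4 puts W and K at D ± 8.4·n: W = (-5.877, 6.002), K = (5.877, -6.002). Equal radii place B and V the same way about J: B = J + 8.4·n = (33.35, 44.41), V = J − 8.4·n = (45.10, 32.41). Then |DV| = |V − D| = 55.54.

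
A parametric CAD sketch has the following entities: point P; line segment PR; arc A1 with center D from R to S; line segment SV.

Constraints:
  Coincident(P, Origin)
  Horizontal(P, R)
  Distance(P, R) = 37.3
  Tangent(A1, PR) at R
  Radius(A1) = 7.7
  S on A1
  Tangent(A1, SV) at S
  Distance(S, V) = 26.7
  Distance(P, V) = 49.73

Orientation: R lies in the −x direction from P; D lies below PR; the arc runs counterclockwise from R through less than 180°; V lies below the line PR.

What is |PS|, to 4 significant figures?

45.70

P is at the origin; PR is horizontal with |PR| = 37.3 and R on the −x side, so R = (-37.30, 0.000). Tangency of A1 to PR means the radius DR is perpendicular to PR, so D = R + (0, -7.7) = (-37.30, -7.700). Since DS ⟂ SV (tangency), |DV| = √(7.7² + 26.7²) = 27.79 regardless of where S sits on A1. So V lies on both circle(P, 49.73) and circle(D, 27.79); the below-PR intersection is V = (-34.94, -35.39). S is the foot of the tangent from V: S = (-44.49, -10.45).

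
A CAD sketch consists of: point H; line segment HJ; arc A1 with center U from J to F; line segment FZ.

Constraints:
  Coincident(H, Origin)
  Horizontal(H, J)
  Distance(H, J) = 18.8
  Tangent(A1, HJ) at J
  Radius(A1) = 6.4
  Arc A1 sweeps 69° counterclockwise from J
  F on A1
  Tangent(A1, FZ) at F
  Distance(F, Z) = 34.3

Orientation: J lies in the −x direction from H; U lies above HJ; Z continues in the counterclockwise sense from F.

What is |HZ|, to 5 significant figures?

36.132

H is at the origin; H and J share the same y with |HJ| = 18.8 and J on the −x side, so J = (-18.800, 0.0000). Since A1 is tangent to HJ there, UJ ⟂ HJ, so U = J + (0, 6.4) = (-18.800, 6.4000). On A1, J sits at bearing -90° from U; a 69° counterclockwise sweep puts F at bearing -21°, so F = U + 6.4·(cos -21°, sin -21°) = (-12.825, 4.1064). Since A1 is tangent to FZ there, UF ⟂ FZ, so FZ runs along (−sin -21°, cos -21°); with |FZ| = 34.3, Z = (-0.53306, 36.128). Then |HZ| = |Z − H| = 36.132.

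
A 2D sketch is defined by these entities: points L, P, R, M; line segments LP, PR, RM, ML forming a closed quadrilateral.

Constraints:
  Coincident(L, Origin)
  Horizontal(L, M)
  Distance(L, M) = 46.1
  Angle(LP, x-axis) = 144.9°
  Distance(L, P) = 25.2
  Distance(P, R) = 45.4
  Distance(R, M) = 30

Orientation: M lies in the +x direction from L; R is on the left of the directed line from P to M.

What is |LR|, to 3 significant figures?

31.9

Checks: |PR| = 45.40 ✓; |RM| = 30.00 ✓.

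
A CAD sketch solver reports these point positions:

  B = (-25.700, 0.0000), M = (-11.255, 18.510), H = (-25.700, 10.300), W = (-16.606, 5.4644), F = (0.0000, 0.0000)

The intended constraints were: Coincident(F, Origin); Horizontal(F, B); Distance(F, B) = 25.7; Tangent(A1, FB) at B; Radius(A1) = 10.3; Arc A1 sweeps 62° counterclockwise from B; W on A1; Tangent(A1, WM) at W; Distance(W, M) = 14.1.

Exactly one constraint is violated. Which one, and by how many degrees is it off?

Tangent(A1, WM) at W — off by 5.70°.

F = (0.00, 0.00) ✓; F.y = 0.00, B.y = 0.00 ✓; |FB| = 25.70 ✓; ∠(HB, BF) = 90.00° ✓; |HB| = 10.30 ✓; bearing(H→W) − bearing(H→B) = 62.00° ✓; |HW| = 10.30 ✓; ∠(HW, WM) = 84.30° ✗; |WM| = 14.10 ✓.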